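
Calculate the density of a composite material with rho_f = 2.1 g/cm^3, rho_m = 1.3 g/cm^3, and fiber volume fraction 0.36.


rho_c = rho_f*Vf + rho_m*(1-Vf) = 2.1*0.36 + 1.3*0.64 = 1.588 g/cm^3

1.588 g/cm^3


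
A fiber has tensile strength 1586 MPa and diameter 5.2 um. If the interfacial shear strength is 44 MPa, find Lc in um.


Lc = sigma_f * d / (2 * tau_i) = 1586 * 5.2 / (2 * 44) = 93.7 um

93.7 um


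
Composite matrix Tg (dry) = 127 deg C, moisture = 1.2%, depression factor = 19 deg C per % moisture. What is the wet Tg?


Tg_wet = Tg_dry - k*moisture = 127 - 19*1.2 = 104.2 deg C

104.2 deg C


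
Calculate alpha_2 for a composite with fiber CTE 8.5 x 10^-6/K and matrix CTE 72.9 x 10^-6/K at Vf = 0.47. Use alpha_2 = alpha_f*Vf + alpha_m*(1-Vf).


alpha_2 = alpha_f*Vf + alpha_m*(1-Vf) = 8.5*0.47 + 72.9*0.53 = 42.6 x 10^-6/K

42.6 x 10^-6/K


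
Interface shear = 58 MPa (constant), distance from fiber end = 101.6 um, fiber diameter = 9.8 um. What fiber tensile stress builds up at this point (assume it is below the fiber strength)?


Force balance: sigma_f * (pi*d^2/4) = tau * (pi*d) * x  ->  sigma_f = 4 * tau * x / d
sigma_f = 4 * 58 * 101.6 / 9.8 = 2405.2 MPa

2405.2 MPa


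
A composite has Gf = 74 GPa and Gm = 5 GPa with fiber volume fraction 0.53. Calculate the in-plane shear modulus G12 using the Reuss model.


1/G12 = Vf/Gf + (1-Vf)/Gm = 0.53/74 + 0.47/5
G12 = 9.89 GPa

9.89 GPa


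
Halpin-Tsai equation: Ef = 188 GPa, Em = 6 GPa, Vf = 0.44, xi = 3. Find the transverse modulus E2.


eta = (Ef/Em - 1)/(Ef/Em + xi) = (31.3333 - 1)/(31.3333 + 3) = 0.8835
E2 = Em*(1+xi*eta*Vf)/(1-eta*Vf) = 21.26 GPa

21.26 GPa


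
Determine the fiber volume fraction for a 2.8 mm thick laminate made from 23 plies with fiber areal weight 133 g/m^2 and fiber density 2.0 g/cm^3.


Vf = n * FAW / (rho_f * h * 1000) = 23 * 133 / (2.0 * 2.8 * 1000) = 0.5463

0.5463


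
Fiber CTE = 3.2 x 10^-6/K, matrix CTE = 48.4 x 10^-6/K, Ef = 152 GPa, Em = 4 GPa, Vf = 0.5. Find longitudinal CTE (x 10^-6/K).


E1 = Ef*Vf + Em*(1-Vf) = 78.0
alpha_1 = (alpha_f*Ef*Vf + alpha_m*Em*(1-Vf))/E1 = 4.36 x 10^-6/K

4.36 x 10^-6/K


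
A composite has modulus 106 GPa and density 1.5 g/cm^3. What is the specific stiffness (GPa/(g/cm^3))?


Specific stiffness = E/rho = 106/1.5 = 70.7 GPa/(g/cm^3)

70.7 GPa/(g/cm^3)


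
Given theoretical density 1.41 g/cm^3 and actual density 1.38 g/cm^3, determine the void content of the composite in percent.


Void% = (rho_theo - rho_actual)/rho_theo * 100 = (1.41 - 1.38)/1.41 * 100 = 2.13%

2.13%


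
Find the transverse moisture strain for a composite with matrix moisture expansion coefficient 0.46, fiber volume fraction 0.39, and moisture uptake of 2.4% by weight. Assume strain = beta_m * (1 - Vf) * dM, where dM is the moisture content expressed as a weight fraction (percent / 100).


dM = 2.4/100 = 0.024
strain = beta_m * (1-Vf) * dM = 0.46 * 0.61 * 0.024 = 0.0067344

0.0067344


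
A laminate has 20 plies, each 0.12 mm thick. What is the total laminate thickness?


h = n * t_ply = 20 * 0.12 = 2.4 mm

2.4 mm


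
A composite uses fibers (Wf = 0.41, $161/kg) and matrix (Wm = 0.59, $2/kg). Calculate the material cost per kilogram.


Cost = cost_f*Wf + cost_m*Wm = 161*0.41 + 2*0.59 = $67.19/kg

$67.19/kg


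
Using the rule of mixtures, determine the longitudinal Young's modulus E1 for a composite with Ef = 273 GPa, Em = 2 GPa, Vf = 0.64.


E1 = Ef*Vf + Em*(1-Vf) = 273*0.64 + 2*0.36 = 175.44 GPa

175.44 GPa


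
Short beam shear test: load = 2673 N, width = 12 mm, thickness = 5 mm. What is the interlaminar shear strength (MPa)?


ILSS = 3F/(4bh) = 3*2673/(4*12*5) = 33.41 MPa

33.41 MPa


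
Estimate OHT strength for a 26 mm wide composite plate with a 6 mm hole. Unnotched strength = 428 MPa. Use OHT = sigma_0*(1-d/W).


OHT = sigma_0*(1-d/W) = 428*(1-6/26) = 329.2 MPa

329.2 MPa


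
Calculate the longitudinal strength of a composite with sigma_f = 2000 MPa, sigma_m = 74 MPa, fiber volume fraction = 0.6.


sigma_1 = sigma_f*Vf + sigma_m*(1-Vf) = 2000*0.6 + 74*0.4 = 1229.6 MPa

1229.6 MPa


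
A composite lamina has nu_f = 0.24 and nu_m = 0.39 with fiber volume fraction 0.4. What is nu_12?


nu_12 = nu_f*Vf + nu_m*(1-Vf) = 0.24*0.4 + 0.39*0.6 = 0.33

0.33


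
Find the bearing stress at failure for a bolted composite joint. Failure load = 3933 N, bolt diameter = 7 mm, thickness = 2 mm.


sigma_br = F/(d*h) = 3933/(7*2) = 280.9 MPa

280.9 MPa


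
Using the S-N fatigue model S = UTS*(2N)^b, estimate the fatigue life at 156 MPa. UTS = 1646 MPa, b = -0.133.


N = 0.5 * (S/UTS)^(1/b) = 0.5 * (156/1646)^(1/-0.133) = 2.4717e+07 cycles

2.4717e+07 cycles


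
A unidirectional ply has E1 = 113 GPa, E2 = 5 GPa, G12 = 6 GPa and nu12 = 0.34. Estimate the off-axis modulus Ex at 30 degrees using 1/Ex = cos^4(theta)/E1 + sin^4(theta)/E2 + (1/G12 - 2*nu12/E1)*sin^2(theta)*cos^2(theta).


cos^4(30) = 0.5625, sin^4(30) = 0.0625, sin^2(30)*cos^2(30) = 0.1875
1/G12 - 2*nu12/E1 = 1/6 - 2*0.34/113 = 0.160649 GPa^-1
1/Ex = 0.5625/113 + 0.0625/5 + 0.160649*0.1875 = 0.0475996 GPa^-1
Ex = 21.01 GPa

21.01 GPa


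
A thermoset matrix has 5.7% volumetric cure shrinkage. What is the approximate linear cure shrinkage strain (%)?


Linear shrinkage ≈ vol_shrink/3 = 5.7/3 = 1.9%

1.9%


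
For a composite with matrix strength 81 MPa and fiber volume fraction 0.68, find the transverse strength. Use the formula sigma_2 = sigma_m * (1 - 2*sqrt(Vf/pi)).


factor = 1 - 2*sqrt(0.68/pi) = 0.0695
sigma_2 = 81 * 0.0695 = 5.63 MPa

5.63 MPa


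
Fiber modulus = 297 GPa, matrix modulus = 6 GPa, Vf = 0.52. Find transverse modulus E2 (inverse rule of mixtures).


1/E2 = Vf/Ef + (1-Vf)/Em = 0.52/297 + 0.48/6
E2 = 12.23 GPa

12.23 GPa


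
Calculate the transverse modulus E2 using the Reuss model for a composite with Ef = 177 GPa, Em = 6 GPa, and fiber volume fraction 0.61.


1/E2 = Vf/Ef + (1-Vf)/Em = 0.61/177 + 0.39/6
E2 = 14.61 GPa

14.61 GPa


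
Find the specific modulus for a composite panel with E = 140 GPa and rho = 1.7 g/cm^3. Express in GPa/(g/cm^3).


Specific stiffness = E/rho = 140/1.7 = 82.4 GPa/(g/cm^3)

82.4 GPa/(g/cm^3)


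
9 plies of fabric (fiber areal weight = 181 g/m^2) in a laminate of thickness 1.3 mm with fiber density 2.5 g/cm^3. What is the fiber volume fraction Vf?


Vf = n * FAW / (rho_f * h * 1000) = 9 * 181 / (2.5 * 1.3 * 1000) = 0.5012

0.5012


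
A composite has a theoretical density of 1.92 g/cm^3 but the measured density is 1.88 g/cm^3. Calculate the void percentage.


Void% = (rho_theo - rho_actual)/rho_theo * 100 = (1.92 - 1.88)/1.92 * 100 = 2.08%

2.08%


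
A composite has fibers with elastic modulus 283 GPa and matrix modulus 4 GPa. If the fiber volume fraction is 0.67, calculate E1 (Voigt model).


E1 = Ef*Vf + Em*(1-Vf) = 283*0.67 + 4*0.33 = 190.93 GPa

190.93 GPa


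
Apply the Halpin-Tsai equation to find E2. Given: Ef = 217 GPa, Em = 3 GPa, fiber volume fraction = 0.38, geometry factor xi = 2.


eta = (Ef/Em - 1)/(Ef/Em + xi) = (72.3333 - 1)/(72.3333 + 2) = 0.9596
E2 = Em*(1+xi*eta*Vf)/(1-eta*Vf) = 8.17 GPa

8.17 GPa


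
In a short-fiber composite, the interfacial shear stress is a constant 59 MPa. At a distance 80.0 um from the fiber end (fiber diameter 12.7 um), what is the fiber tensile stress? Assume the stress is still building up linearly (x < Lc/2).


Force balance: sigma_f * (pi*d^2/4) = tau * (pi*d) * x  ->  sigma_f = 4 * tau * x / d
sigma_f = 4 * 59 * 80.0 / 12.7 = 1486.6 MPa

1486.6 MPa


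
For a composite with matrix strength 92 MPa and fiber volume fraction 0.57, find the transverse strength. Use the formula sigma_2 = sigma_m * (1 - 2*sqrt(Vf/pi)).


factor = 1 - 2*sqrt(0.57/pi) = 0.1481
sigma_2 = 92 * 0.1481 = 13.62 MPa

13.62 MPa


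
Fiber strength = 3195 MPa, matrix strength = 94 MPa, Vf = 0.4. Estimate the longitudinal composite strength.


sigma_1 = sigma_f*Vf + sigma_m*(1-Vf) = 3195*0.4 + 94*0.6 = 1334.4 MPa

1334.4 MPa


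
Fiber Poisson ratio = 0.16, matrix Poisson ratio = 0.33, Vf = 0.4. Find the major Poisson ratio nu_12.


nu_12 = nu_f*Vf + nu_m*(1-Vf) = 0.16*0.4 + 0.33*0.6 = 0.262

0.262


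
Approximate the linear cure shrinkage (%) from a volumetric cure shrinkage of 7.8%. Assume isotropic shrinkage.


Linear shrinkage ≈ vol_shrink/3 = 7.8/3 = 2.6%

2.6%


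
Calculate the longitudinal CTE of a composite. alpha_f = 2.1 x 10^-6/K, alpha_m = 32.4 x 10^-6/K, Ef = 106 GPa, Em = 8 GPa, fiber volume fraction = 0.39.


E1 = Ef*Vf + Em*(1-Vf) = 46.22
alpha_1 = (alpha_f*Ef*Vf + alpha_m*Em*(1-Vf))/E1 = 5.3 x 10^-6/K

5.3 x 10^-6/K


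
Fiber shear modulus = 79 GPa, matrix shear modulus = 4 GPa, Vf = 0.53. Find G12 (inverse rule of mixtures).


1/G12 = Vf/Gf + (1-Vf)/Gm = 0.53/79 + 0.47/4
G12 = 8.05 GPa

8.05 GPa


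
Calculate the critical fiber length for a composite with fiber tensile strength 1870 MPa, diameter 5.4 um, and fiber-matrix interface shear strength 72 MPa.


Lc = sigma_f * d / (2 * tau_i) = 1870 * 5.4 / (2 * 72) = 70.1 um

70.1 um


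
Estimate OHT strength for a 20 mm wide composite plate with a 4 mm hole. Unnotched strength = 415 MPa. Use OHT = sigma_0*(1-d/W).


OHT = sigma_0*(1-d/W) = 415*(1-4/20) = 332.0 MPa

332.0 MPa


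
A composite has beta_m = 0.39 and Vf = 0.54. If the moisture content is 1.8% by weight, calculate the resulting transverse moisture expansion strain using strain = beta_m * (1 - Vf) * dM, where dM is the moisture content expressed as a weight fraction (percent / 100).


dM = 1.8/100 = 0.018
strain = beta_m * (1-Vf) * dM = 0.39 * 0.46 * 0.018 = 0.0032292

0.0032292


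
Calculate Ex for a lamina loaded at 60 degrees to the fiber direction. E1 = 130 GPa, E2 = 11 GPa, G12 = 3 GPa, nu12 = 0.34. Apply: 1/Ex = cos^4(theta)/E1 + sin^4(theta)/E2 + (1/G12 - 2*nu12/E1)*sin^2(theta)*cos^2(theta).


cos^4(60) = 0.0625, sin^4(60) = 0.5625, sin^2(60)*cos^2(60) = 0.1875
1/G12 - 2*nu12/E1 = 1/3 - 2*0.34/130 = 0.328103 GPa^-1
1/Ex = 0.0625/130 + 0.5625/11 + 0.328103*0.1875 = 0.1131364 GPa^-1
Ex = 8.84 GPa

8.84 GPa


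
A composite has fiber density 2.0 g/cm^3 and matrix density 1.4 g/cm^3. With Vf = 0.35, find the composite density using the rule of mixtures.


rho_c = rho_f*Vf + rho_m*(1-Vf) = 2.0*0.35 + 1.4*0.65 = 1.61 g/cm^3

1.61 g/cm^3


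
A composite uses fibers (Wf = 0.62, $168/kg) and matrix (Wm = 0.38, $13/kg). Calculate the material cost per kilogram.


Cost = cost_f*Wf + cost_m*Wm = 168*0.62 + 13*0.38 = $109.1/kg

$109.1/kg


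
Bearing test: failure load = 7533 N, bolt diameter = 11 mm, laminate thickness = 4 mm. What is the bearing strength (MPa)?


sigma_br = F/(d*h) = 7533/(11*4) = 171.2 MPa

171.2 MPa


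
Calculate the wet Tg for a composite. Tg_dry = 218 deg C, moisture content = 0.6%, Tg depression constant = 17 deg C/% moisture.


Tg_wet = Tg_dry - k*moisture = 218 - 17*0.6 = 207.8 deg C

207.8 deg C


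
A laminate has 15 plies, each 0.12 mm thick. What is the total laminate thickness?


h = n * t_ply = 15 * 0.12 = 1.8 mm

1.8 mm


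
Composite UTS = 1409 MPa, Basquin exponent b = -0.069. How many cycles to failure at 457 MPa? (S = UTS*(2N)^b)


N = 0.5 * (S/UTS)^(1/b) = 0.5 * (457/1409)^(1/-0.069) = 6.1073e+06 cycles

6.1073e+06 cycles


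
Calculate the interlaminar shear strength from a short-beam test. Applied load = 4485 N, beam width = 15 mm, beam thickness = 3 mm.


ILSS = 3F/(4bh) = 3*4485/(4*15*3) = 74.75 MPa

74.75 MPa


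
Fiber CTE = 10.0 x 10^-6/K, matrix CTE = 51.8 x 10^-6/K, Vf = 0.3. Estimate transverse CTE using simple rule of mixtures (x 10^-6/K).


alpha_2 = alpha_f*Vf + alpha_m*(1-Vf) = 10.0*0.3 + 51.8*0.7 = 39.3 x 10^-6/K

39.3 x 10^-6/K


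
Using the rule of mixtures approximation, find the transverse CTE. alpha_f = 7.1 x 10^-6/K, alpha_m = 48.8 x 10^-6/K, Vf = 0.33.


alpha_2 = alpha_f*Vf + alpha_m*(1-Vf) = 7.1*0.33 + 48.8*0.67 = 35.0 x 10^-6/K

35.0 x 10^-6/K


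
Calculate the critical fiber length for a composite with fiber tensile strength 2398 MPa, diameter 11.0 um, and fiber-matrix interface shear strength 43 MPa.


Lc = sigma_f * d / (2 * tau_i) = 2398 * 11.0 / (2 * 43) = 306.7 um

306.7 um


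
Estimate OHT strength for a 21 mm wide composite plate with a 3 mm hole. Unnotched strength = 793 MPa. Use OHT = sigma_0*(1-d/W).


OHT = sigma_0*(1-d/W) = 793*(1-3/21) = 679.7 MPa

679.7 MPa


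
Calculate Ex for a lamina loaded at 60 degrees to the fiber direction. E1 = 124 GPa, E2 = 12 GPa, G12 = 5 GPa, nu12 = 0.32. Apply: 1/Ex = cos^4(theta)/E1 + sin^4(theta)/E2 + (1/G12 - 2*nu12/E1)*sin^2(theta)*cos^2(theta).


cos^4(60) = 0.0625, sin^4(60) = 0.5625, sin^2(60)*cos^2(60) = 0.1875
1/G12 - 2*nu12/E1 = 1/5 - 2*0.32/124 = 0.194839 GPa^-1
1/Ex = 0.0625/124 + 0.5625/12 + 0.194839*0.1875 = 0.0839113 GPa^-1
Ex = 11.92 GPa

11.92 GPa


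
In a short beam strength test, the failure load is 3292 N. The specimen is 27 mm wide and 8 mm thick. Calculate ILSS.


ILSS = 3F/(4bh) = 3*3292/(4*27*8) = 11.43 MPa

11.43 MPa


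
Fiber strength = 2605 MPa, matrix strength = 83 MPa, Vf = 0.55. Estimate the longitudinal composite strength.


sigma_1 = sigma_f*Vf + sigma_m*(1-Vf) = 2605*0.55 + 83*0.45 = 1470.1 MPa

1470.1 MPa


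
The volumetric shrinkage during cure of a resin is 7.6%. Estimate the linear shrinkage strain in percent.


Linear shrinkage ≈ vol_shrink/3 = 7.6/3 = 2.533%

2.533%


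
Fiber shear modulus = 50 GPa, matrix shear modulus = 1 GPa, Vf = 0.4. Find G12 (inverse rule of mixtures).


1/G12 = Vf/Gf + (1-Vf)/Gm = 0.4/50 + 0.6/1
G12 = 1.64 GPa

1.64 GPa


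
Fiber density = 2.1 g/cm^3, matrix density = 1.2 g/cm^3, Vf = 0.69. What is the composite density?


rho_c = rho_f*Vf + rho_m*(1-Vf) = 2.1*0.69 + 1.2*0.31 = 1.821 g/cm^3

1.821 g/cm^3


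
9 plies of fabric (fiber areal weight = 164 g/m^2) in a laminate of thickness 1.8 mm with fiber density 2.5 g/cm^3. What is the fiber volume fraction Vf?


Vf = n * FAW / (rho_f * h * 1000) = 9 * 164 / (2.5 * 1.8 * 1000) = 0.328

0.328


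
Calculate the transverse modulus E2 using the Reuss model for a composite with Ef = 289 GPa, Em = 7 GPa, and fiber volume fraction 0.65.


1/E2 = Vf/Ef + (1-Vf)/Em = 0.65/289 + 0.35/7
E2 = 19.14 GPa

19.14 GPa


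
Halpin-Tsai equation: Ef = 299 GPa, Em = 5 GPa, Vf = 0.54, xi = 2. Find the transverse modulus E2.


eta = (Ef/Em - 1)/(Ef/Em + xi) = (59.8 - 1)/(59.8 + 2) = 0.9515
E2 = Em*(1+xi*eta*Vf)/(1-eta*Vf) = 20.85 GPa

20.85 GPa


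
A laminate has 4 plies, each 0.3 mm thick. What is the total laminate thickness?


h = n * t_ply = 4 * 0.3 = 1.2 mm

1.2 mm


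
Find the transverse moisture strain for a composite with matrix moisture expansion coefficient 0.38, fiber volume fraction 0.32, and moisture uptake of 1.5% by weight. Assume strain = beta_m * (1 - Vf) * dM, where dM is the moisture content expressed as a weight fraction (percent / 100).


dM = 1.5/100 = 0.015
strain = beta_m * (1-Vf) * dM = 0.38 * 0.68 * 0.015 = 0.003876

0.003876


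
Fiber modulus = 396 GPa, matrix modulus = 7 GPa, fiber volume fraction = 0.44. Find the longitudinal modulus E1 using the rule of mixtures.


E1 = Ef*Vf + Em*(1-Vf) = 396*0.44 + 7*0.56 = 178.16 GPa

178.16 GPa


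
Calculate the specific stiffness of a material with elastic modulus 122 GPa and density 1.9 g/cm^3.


Specific stiffness = E/rho = 122/1.9 = 64.2 GPa/(g/cm^3)

64.2 GPa/(g/cm^3)


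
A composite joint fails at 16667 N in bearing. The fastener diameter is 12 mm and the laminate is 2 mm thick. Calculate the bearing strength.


sigma_br = F/(d*h) = 16667/(12*2) = 694.5 MPa

694.5 MPa


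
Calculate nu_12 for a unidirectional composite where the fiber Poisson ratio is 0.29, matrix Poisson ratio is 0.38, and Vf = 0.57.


nu_12 = nu_f*Vf + nu_m*(1-Vf) = 0.29*0.57 + 0.38*0.43 = 0.3287

0.3287


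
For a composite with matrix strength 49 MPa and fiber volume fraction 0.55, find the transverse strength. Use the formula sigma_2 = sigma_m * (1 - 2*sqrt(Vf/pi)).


factor = 1 - 2*sqrt(0.55/pi) = 0.1632
sigma_2 = 49 * 0.1632 = 8.0 MPa

8.0 MPa


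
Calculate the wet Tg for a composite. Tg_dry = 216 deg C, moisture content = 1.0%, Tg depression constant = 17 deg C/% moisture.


Tg_wet = Tg_dry - k*moisture = 216 - 17*1.0 = 199.0 deg C

199.0 deg C


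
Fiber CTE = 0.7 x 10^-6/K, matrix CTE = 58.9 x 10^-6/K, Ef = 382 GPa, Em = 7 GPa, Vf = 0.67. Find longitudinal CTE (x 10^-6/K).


E1 = Ef*Vf + Em*(1-Vf) = 258.25
alpha_1 = (alpha_f*Ef*Vf + alpha_m*Em*(1-Vf))/E1 = 1.22 x 10^-6/K

1.22 x 10^-6/K


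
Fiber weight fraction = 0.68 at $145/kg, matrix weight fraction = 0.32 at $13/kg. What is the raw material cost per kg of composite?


Cost = cost_f*Wf + cost_m*Wm = 145*0.68 + 13*0.32 = $102.76/kg

$102.76/kg


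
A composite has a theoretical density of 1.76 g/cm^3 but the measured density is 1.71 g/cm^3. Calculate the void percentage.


Void% = (rho_theo - rho_actual)/rho_theo * 100 = (1.76 - 1.71)/1.76 * 100 = 2.84%

2.84%


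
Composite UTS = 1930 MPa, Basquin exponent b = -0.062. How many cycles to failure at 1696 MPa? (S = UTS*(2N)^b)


N = 0.5 * (S/UTS)^(1/b) = 0.5 * (1696/1930)^(1/-0.062) = 4.0208 cycles

4.0208 cycles


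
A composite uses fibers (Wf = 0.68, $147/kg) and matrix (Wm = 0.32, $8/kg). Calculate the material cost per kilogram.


Cost = cost_f*Wf + cost_m*Wm = 147*0.68 + 8*0.32 = $102.52/kg

$102.52/kg


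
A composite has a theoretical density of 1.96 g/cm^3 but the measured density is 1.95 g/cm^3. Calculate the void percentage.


Void% = (rho_theo - rho_actual)/rho_theo * 100 = (1.96 - 1.95)/1.96 * 100 = 0.51%

0.51%


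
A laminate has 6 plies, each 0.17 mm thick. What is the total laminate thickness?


h = n * t_ply = 6 * 0.17 = 1.02 mm

1.02 mm


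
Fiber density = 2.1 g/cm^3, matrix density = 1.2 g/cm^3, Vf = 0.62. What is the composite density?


rho_c = rho_f*Vf + rho_m*(1-Vf) = 2.1*0.62 + 1.2*0.38 = 1.758 g/cm^3

1.758 g/cm^3


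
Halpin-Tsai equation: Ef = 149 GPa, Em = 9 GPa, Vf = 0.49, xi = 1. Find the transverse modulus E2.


eta = (Ef/Em - 1)/(Ef/Em + xi) = (16.5556 - 1)/(16.5556 + 1) = 0.8861
E2 = Em*(1+xi*eta*Vf)/(1-eta*Vf) = 22.81 GPa

22.81 GPa


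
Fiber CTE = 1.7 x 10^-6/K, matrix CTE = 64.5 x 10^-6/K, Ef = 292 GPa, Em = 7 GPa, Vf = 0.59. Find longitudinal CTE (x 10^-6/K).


E1 = Ef*Vf + Em*(1-Vf) = 175.15
alpha_1 = (alpha_f*Ef*Vf + alpha_m*Em*(1-Vf))/E1 = 2.73 x 10^-6/K

2.73 x 10^-6/K


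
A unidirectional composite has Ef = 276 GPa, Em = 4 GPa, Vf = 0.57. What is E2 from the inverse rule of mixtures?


1/E2 = Vf/Ef + (1-Vf)/Em = 0.57/276 + 0.43/4
E2 = 9.13 GPa

9.13 GPa


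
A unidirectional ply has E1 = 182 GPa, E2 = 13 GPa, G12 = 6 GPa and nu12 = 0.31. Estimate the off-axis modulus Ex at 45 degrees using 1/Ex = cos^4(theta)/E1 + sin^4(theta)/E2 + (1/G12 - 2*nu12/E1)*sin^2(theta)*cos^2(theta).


cos^4(45) = 0.25, sin^4(45) = 0.25, sin^2(45)*cos^2(45) = 0.25
1/G12 - 2*nu12/E1 = 1/6 - 2*0.31/182 = 0.16326 GPa^-1
1/Ex = 0.25/182 + 0.25/13 + 0.16326*0.25 = 0.0614194 GPa^-1
Ex = 16.28 GPa

16.28 GPa


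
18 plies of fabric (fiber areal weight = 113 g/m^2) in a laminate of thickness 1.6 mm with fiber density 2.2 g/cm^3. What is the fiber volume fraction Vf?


Vf = n * FAW / (rho_f * h * 1000) = 18 * 113 / (2.2 * 1.6 * 1000) = 0.5778

0.5778


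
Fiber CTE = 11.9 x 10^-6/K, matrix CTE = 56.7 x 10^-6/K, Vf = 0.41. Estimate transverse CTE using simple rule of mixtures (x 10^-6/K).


alpha_2 = alpha_f*Vf + alpha_m*(1-Vf) = 11.9*0.41 + 56.7*0.59 = 38.3 x 10^-6/K

38.3 x 10^-6/K


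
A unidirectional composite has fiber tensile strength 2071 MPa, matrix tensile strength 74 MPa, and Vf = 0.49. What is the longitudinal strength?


sigma_1 = sigma_f*Vf + sigma_m*(1-Vf) = 2071*0.49 + 74*0.51 = 1052.5 MPa

1052.5 MPa


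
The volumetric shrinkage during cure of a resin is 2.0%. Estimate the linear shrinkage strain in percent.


Linear shrinkage ≈ vol_shrink/3 = 2.0/3 = 0.667%

0.667%


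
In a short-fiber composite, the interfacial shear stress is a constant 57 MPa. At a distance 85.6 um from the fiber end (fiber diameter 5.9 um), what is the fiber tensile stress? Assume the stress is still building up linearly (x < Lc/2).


Force balance: sigma_f * (pi*d^2/4) = tau * (pi*d) * x  ->  sigma_f = 4 * tau * x / d
sigma_f = 4 * 57 * 85.6 / 5.9 = 3307.9 MPa

3307.9 MPa


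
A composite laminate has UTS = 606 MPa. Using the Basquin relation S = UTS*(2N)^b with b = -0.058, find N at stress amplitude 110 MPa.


N = 0.5 * (S/UTS)^(1/b) = 0.5 * (110/606)^(1/-0.058) = 2.9937e+12 cycles

2.9937e+12 cycles


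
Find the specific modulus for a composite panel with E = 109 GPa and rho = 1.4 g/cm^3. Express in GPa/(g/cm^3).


Specific stiffness = E/rho = 109/1.4 = 77.9 GPa/(g/cm^3)

77.9 GPa/(g/cm^3)


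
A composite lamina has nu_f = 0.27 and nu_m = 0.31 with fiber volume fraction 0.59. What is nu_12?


nu_12 = nu_f*Vf + nu_m*(1-Vf) = 0.27*0.59 + 0.31*0.41 = 0.2864

0.2864


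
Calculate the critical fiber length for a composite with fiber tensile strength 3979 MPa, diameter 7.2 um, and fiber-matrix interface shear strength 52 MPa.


Lc = sigma_f * d / (2 * tau_i) = 3979 * 7.2 / (2 * 52) = 275.5 um

275.5 um


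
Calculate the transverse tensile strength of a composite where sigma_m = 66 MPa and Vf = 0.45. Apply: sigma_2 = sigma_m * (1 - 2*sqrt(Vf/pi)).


factor = 1 - 2*sqrt(0.45/pi) = 0.2431
sigma_2 = 66 * 0.2431 = 16.04 MPa

16.04 MPa


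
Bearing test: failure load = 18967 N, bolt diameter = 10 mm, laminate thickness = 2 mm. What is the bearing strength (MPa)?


sigma_br = F/(d*h) = 18967/(10*2) = 948.4 MPa

948.4 MPa


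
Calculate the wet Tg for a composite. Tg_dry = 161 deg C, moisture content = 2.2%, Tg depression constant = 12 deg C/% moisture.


Tg_wet = Tg_dry - k*moisture = 161 - 12*2.2 = 134.6 deg C

134.6 deg C


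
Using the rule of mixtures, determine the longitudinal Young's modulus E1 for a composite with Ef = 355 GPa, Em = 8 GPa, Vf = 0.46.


E1 = Ef*Vf + Em*(1-Vf) = 355*0.46 + 8*0.54 = 167.62 GPa

167.62 GPa


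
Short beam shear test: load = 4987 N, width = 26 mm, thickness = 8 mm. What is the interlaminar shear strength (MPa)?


ILSS = 3F/(4bh) = 3*4987/(4*26*8) = 17.98 MPa

17.98 MPa


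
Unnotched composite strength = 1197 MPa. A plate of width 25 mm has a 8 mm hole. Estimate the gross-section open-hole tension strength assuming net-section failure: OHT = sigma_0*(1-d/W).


OHT = sigma_0*(1-d/W) = 1197*(1-8/25) = 814.0 MPa

814.0 MPa


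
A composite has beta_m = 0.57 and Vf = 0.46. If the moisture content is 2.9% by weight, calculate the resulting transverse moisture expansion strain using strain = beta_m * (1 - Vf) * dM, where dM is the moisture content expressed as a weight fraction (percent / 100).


dM = 2.9/100 = 0.029
strain = beta_m * (1-Vf) * dM = 0.57 * 0.54 * 0.029 = 0.0089262

0.0089262


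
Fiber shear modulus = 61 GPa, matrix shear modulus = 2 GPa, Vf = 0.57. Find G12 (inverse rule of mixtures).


1/G12 = Vf/Gf + (1-Vf)/Gm = 0.57/61 + 0.43/2
G12 = 4.46 GPa

4.46 GPa


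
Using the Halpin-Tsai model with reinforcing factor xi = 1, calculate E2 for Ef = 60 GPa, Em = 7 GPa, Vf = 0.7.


eta = (Ef/Em - 1)/(Ef/Em + xi) = (8.5714 - 1)/(8.5714 + 1) = 0.791
E2 = Em*(1+xi*eta*Vf)/(1-eta*Vf) = 24.37 GPa

24.37 GPa


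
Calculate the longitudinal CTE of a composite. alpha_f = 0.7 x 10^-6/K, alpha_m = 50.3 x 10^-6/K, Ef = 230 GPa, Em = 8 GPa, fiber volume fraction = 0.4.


E1 = Ef*Vf + Em*(1-Vf) = 96.8
alpha_1 = (alpha_f*Ef*Vf + alpha_m*Em*(1-Vf))/E1 = 3.16 x 10^-6/K

3.16 x 10^-6/K


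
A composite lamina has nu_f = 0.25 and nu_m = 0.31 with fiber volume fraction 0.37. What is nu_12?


nu_12 = nu_f*Vf + nu_m*(1-Vf) = 0.25*0.37 + 0.31*0.63 = 0.2878

0.2878


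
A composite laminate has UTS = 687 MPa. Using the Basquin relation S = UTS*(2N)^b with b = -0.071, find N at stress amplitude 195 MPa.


N = 0.5 * (S/UTS)^(1/b) = 0.5 * (195/687)^(1/-0.071) = 2.5241e+07 cycles

2.5241e+07 cycles


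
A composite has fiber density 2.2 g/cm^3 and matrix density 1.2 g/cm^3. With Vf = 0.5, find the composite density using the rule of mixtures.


rho_c = rho_f*Vf + rho_m*(1-Vf) = 2.2*0.5 + 1.2*0.5 = 1.7 g/cm^3

1.7 g/cm^3


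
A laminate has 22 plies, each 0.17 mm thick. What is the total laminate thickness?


h = n * t_ply = 22 * 0.17 = 3.74 mm

3.74 mm


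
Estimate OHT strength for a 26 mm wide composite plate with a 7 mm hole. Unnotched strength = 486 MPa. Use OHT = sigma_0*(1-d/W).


OHT = sigma_0*(1-d/W) = 486*(1-7/26) = 355.2 MPa

355.2 MPa


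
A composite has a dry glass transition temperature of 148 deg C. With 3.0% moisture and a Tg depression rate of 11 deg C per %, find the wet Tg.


Tg_wet = Tg_dry - k*moisture = 148 - 11*3.0 = 115.0 deg C

115.0 deg C


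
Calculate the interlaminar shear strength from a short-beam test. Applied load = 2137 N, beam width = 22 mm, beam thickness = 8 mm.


ILSS = 3F/(4bh) = 3*2137/(4*22*8) = 9.11 MPa

9.11 MPa


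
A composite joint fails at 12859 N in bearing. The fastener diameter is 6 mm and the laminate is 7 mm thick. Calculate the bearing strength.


sigma_br = F/(d*h) = 12859/(6*7) = 306.2 MPa

306.2 MPa


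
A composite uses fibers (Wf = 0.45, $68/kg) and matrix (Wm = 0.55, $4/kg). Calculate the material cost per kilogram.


Cost = cost_f*Wf + cost_m*Wm = 68*0.45 + 4*0.55 = $32.8/kg

$32.8/kg


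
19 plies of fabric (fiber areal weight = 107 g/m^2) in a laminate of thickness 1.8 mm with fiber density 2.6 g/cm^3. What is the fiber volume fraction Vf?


Vf = n * FAW / (rho_f * h * 1000) = 19 * 107 / (2.6 * 1.8 * 1000) = 0.4344

0.4344


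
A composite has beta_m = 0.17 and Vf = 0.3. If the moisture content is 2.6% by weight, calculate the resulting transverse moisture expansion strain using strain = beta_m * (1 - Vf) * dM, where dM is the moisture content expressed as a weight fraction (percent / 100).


dM = 2.6/100 = 0.026
strain = beta_m * (1-Vf) * dM = 0.17 * 0.7 * 0.026 = 0.003094

0.003094


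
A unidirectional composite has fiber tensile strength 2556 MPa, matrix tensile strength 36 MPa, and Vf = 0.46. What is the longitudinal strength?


sigma_1 = sigma_f*Vf + sigma_m*(1-Vf) = 2556*0.46 + 36*0.54 = 1195.2 MPa

1195.2 MPa


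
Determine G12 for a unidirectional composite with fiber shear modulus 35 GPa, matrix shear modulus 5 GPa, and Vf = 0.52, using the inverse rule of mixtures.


1/G12 = Vf/Gf + (1-Vf)/Gm = 0.52/35 + 0.48/5
G12 = 9.02 GPa

9.02 GPa


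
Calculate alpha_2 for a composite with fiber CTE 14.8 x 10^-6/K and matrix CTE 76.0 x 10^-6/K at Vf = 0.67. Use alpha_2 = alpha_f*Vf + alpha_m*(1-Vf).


alpha_2 = alpha_f*Vf + alpha_m*(1-Vf) = 14.8*0.67 + 76.0*0.33 = 35.0 x 10^-6/K

35.0 x 10^-6/K


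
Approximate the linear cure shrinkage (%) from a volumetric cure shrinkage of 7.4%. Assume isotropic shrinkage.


Linear shrinkage ≈ vol_shrink/3 = 7.4/3 = 2.467%

2.467%


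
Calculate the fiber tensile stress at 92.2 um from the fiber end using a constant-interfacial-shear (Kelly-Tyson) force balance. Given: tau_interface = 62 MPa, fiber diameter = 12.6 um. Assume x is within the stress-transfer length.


Force balance: sigma_f * (pi*d^2/4) = tau * (pi*d) * x  ->  sigma_f = 4 * tau * x / d
sigma_f = 4 * 62 * 92.2 / 12.6 = 1814.7 MPa

1814.7 MPa


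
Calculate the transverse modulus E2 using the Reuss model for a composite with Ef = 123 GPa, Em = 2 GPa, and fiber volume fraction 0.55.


1/E2 = Vf/Ef + (1-Vf)/Em = 0.55/123 + 0.45/2
E2 = 4.36 GPa

4.36 GPa


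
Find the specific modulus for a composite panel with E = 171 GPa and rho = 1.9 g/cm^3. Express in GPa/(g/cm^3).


Specific stiffness = E/rho = 171/1.9 = 90.0 GPa/(g/cm^3)

90.0 GPa/(g/cm^3)


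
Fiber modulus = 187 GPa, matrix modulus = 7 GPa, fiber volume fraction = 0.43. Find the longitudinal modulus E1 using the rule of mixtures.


E1 = Ef*Vf + Em*(1-Vf) = 187*0.43 + 7*0.57 = 84.4 GPa

84.4 GPa


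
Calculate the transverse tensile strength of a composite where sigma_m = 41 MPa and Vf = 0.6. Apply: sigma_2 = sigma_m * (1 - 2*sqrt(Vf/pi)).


factor = 1 - 2*sqrt(0.6/pi) = 0.126
sigma_2 = 41 * 0.126 = 5.16 MPa

5.16 MPa


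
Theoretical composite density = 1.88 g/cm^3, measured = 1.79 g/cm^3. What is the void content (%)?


Void% = (rho_theo - rho_actual)/rho_theo * 100 = (1.88 - 1.79)/1.88 * 100 = 4.79%

4.79%


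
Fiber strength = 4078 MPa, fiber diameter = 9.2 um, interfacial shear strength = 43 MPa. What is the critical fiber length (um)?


Lc = sigma_f * d / (2 * tau_i) = 4078 * 9.2 / (2 * 43) = 436.3 um

436.3 um


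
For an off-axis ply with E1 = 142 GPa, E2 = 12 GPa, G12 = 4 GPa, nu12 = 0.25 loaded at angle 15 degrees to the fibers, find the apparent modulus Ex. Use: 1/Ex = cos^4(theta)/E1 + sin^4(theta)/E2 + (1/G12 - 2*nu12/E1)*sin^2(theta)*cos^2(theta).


cos^4(15) = 0.870513, sin^4(15) = 0.004487, sin^2(15)*cos^2(15) = 0.0625
1/G12 - 2*nu12/E1 = 1/4 - 2*0.25/142 = 0.246479 GPa^-1
1/Ex = 0.870513/142 + 0.004487/12 + 0.246479*0.0625 = 0.0219092 GPa^-1
Ex = 45.64 GPa

45.64 GPa


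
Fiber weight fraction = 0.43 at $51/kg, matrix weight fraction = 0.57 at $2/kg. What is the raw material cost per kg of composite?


Cost = cost_f*Wf + cost_m*Wm = 51*0.43 + 2*0.57 = $23.07/kg

$23.07/kg


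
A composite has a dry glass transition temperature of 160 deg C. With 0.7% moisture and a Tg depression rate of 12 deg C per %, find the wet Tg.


Tg_wet = Tg_dry - k*moisture = 160 - 12*0.7 = 151.6 deg C

151.6 deg C


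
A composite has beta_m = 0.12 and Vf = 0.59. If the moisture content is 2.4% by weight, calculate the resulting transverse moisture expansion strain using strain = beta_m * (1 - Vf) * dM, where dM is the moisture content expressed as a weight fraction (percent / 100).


dM = 2.4/100 = 0.024
strain = beta_m * (1-Vf) * dM = 0.12 * 0.41 * 0.024 = 0.0011808

0.0011808


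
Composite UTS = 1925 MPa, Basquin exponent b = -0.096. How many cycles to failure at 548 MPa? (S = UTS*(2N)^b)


N = 0.5 * (S/UTS)^(1/b) = 0.5 * (548/1925)^(1/-0.096) = 241449.3261 cycles

241449.3261 cycles


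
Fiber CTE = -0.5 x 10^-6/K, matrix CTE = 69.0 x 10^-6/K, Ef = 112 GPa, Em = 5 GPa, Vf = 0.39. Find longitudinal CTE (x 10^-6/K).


E1 = Ef*Vf + Em*(1-Vf) = 46.73
alpha_1 = (alpha_f*Ef*Vf + alpha_m*Em*(1-Vf))/E1 = 4.04 x 10^-6/K

4.04 x 10^-6/K


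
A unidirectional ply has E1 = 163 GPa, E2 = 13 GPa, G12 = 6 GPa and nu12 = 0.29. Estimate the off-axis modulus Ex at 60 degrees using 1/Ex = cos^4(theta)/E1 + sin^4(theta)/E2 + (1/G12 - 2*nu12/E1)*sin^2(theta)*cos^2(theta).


cos^4(60) = 0.0625, sin^4(60) = 0.5625, sin^2(60)*cos^2(60) = 0.1875
1/G12 - 2*nu12/E1 = 1/6 - 2*0.29/163 = 0.163108 GPa^-1
1/Ex = 0.0625/163 + 0.5625/13 + 0.163108*0.1875 = 0.0742355 GPa^-1
Ex = 13.47 GPa

13.47 GPa


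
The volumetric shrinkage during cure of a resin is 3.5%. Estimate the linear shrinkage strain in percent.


Linear shrinkage ≈ vol_shrink/3 = 3.5/3 = 1.167%

1.167%


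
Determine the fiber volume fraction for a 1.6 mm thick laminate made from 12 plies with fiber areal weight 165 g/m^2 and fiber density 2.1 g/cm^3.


Vf = n * FAW / (rho_f * h * 1000) = 12 * 165 / (2.1 * 1.6 * 1000) = 0.5893

0.5893


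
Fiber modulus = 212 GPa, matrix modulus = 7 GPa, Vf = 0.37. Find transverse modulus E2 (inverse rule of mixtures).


1/E2 = Vf/Ef + (1-Vf)/Em = 0.37/212 + 0.63/7
E2 = 10.9 GPa

10.9 GPa


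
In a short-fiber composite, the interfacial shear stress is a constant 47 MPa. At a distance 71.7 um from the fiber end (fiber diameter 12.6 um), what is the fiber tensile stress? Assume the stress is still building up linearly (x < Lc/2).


Force balance: sigma_f * (pi*d^2/4) = tau * (pi*d) * x  ->  sigma_f = 4 * tau * x / d
sigma_f = 4 * 47 * 71.7 / 12.6 = 1069.8 MPa

1069.8 MPa


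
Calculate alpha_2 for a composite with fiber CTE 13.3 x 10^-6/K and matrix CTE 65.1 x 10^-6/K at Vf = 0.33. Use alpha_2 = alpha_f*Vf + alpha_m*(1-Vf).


alpha_2 = alpha_f*Vf + alpha_m*(1-Vf) = 13.3*0.33 + 65.1*0.67 = 48.0 x 10^-6/K

48.0 x 10^-6/K


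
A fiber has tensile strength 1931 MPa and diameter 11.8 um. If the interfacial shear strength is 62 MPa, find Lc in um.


Lc = sigma_f * d / (2 * tau_i) = 1931 * 11.8 / (2 * 62) = 183.8 um

183.8 um


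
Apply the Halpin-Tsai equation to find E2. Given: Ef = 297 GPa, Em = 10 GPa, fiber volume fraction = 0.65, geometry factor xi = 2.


eta = (Ef/Em - 1)/(Ef/Em + xi) = (29.7 - 1)/(29.7 + 2) = 0.9054
E2 = Em*(1+xi*eta*Vf)/(1-eta*Vf) = 52.9 GPa

52.9 GPa


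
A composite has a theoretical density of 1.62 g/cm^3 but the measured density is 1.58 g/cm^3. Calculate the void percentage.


Void% = (rho_theo - rho_actual)/rho_theo * 100 = (1.62 - 1.58)/1.62 * 100 = 2.47%

2.47%


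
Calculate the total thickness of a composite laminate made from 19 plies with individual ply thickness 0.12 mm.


h = n * t_ply = 19 * 0.12 = 2.28 mm

2.28 mm


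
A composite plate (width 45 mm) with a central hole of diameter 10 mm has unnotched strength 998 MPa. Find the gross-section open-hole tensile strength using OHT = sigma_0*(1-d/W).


OHT = sigma_0*(1-d/W) = 998*(1-10/45) = 776.2 MPa

776.2 MPa


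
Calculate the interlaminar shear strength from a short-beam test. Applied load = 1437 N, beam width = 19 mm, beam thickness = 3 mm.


ILSS = 3F/(4bh) = 3*1437/(4*19*3) = 18.91 MPa

18.91 MPa


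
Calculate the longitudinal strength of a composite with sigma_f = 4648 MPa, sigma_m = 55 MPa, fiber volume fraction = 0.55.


sigma_1 = sigma_f*Vf + sigma_m*(1-Vf) = 4648*0.55 + 55*0.45 = 2581.2 MPa

2581.2 MPa


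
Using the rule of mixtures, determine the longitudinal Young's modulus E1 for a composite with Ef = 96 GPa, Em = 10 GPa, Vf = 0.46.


E1 = Ef*Vf + Em*(1-Vf) = 96*0.46 + 10*0.54 = 49.56 GPa

49.56 GPa


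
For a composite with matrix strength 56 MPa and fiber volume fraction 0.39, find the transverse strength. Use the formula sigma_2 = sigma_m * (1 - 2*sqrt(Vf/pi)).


factor = 1 - 2*sqrt(0.39/pi) = 0.2953
sigma_2 = 56 * 0.2953 = 16.54 MPa

16.54 MPa


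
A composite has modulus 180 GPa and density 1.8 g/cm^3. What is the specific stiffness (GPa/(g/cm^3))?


Specific stiffness = E/rho = 180/1.8 = 100.0 GPa/(g/cm^3)

100.0 GPa/(g/cm^3)


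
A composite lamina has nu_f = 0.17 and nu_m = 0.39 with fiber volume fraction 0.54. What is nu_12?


nu_12 = nu_f*Vf + nu_m*(1-Vf) = 0.17*0.54 + 0.39*0.46 = 0.2712

0.2712


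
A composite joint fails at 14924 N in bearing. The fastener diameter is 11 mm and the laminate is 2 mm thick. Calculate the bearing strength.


sigma_br = F/(d*h) = 14924/(11*2) = 678.4 MPa

678.4 MPa


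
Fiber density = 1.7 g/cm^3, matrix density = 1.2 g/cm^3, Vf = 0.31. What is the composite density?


rho_c = rho_f*Vf + rho_m*(1-Vf) = 1.7*0.31 + 1.2*0.69 = 1.355 g/cm^3

1.355 g/cm^3


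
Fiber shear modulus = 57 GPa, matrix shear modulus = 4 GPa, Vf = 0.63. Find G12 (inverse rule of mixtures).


1/G12 = Vf/Gf + (1-Vf)/Gm = 0.63/57 + 0.37/4
G12 = 9.66 GPa

9.66 GPa


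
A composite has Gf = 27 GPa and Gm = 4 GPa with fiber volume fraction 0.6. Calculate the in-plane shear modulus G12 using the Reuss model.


1/G12 = Vf/Gf + (1-Vf)/Gm = 0.6/27 + 0.4/4
G12 = 8.18 GPa

8.18 GPa


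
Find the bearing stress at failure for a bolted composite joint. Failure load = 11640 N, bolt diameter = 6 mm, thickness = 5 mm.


sigma_br = F/(d*h) = 11640/(6*5) = 388.0 MPa

388.0 MPa


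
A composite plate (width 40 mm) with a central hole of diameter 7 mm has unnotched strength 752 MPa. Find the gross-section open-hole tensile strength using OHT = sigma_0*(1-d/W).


OHT = sigma_0*(1-d/W) = 752*(1-7/40) = 620.4 MPa

620.4 MPa


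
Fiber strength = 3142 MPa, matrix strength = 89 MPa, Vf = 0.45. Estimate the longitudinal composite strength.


sigma_1 = sigma_f*Vf + sigma_m*(1-Vf) = 3142*0.45 + 89*0.55 = 1462.9 MPa

1462.9 MPa


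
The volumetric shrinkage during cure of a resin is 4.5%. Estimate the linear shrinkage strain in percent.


Linear shrinkage ≈ vol_shrink/3 = 4.5/3 = 1.5%

1.5%


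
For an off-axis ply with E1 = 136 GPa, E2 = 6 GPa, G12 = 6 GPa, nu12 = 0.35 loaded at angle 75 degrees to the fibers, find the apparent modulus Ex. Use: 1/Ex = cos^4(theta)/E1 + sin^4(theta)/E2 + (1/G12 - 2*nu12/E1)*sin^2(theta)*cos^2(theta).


cos^4(75) = 0.004487, sin^4(75) = 0.870513, sin^2(75)*cos^2(75) = 0.0625
1/G12 - 2*nu12/E1 = 1/6 - 2*0.35/136 = 0.16152 GPa^-1
1/Ex = 0.004487/136 + 0.870513/6 + 0.16152*0.0625 = 0.1552134 GPa^-1
Ex = 6.44 GPa

6.44 GPa


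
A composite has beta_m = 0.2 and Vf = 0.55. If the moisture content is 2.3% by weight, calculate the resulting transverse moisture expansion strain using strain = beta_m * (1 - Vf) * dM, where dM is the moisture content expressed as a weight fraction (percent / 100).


dM = 2.3/100 = 0.023
strain = beta_m * (1-Vf) * dM = 0.2 * 0.45 * 0.023 = 0.00207

0.00207


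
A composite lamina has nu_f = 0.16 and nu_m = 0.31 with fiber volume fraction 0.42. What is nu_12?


nu_12 = nu_f*Vf + nu_m*(1-Vf) = 0.16*0.42 + 0.31*0.58 = 0.247

0.247


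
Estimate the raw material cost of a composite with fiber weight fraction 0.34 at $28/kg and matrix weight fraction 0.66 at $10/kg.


Cost = cost_f*Wf + cost_m*Wm = 28*0.34 + 10*0.66 = $16.12/kg

$16.12/kg


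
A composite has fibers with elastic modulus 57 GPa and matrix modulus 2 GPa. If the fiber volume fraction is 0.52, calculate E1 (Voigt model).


E1 = Ef*Vf + Em*(1-Vf) = 57*0.52 + 2*0.48 = 30.6 GPa

30.6 GPa


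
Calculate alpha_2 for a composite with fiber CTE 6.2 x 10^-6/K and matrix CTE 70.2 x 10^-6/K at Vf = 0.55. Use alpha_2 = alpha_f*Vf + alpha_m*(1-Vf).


alpha_2 = alpha_f*Vf + alpha_m*(1-Vf) = 6.2*0.55 + 70.2*0.45 = 35.0 x 10^-6/K

35.0 x 10^-6/K


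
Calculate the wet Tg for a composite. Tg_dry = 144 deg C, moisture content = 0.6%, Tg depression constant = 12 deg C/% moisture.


Tg_wet = Tg_dry - k*moisture = 144 - 12*0.6 = 136.8 deg C

136.8 deg C


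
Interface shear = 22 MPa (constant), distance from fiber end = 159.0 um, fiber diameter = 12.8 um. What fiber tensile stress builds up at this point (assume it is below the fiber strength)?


Force balance: sigma_f * (pi*d^2/4) = tau * (pi*d) * x  ->  sigma_f = 4 * tau * x / d
sigma_f = 4 * 22 * 159.0 / 12.8 = 1093.1 MPa

1093.1 MPa


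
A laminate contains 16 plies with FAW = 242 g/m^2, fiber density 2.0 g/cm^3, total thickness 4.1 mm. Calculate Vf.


Vf = n * FAW / (rho_f * h * 1000) = 16 * 242 / (2.0 * 4.1 * 1000) = 0.4722

0.4722


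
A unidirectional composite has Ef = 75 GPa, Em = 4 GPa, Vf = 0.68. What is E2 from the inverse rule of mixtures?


1/E2 = Vf/Ef + (1-Vf)/Em = 0.68/75 + 0.32/4
E2 = 11.23 GPa

11.23 GPa


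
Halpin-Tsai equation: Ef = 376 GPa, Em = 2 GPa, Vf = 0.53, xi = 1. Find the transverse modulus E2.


eta = (Ef/Em - 1)/(Ef/Em + xi) = (188.0 - 1)/(188.0 + 1) = 0.9894
E2 = Em*(1+xi*eta*Vf)/(1-eta*Vf) = 6.41 GPa

6.41 GPa


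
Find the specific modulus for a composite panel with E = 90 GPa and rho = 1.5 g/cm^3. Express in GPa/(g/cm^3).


Specific stiffness = E/rho = 90/1.5 = 60.0 GPa/(g/cm^3)

60.0 GPa/(g/cm^3)


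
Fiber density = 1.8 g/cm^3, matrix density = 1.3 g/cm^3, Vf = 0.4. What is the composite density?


rho_c = rho_f*Vf + rho_m*(1-Vf) = 1.8*0.4 + 1.3*0.6 = 1.5 g/cm^3

1.5 g/cm^3
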